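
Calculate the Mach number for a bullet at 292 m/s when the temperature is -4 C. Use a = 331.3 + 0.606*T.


a = 331.3 + 0.606*(-4) = 328.876 m/s
M = v/a = 292/328.876 = 0.8879

0.8879


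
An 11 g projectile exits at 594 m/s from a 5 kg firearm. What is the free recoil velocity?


v_recoil = m_p * v_p / m_gun = 0.011 * 594 / 5 = 1.307 m/s

1.307 m/s


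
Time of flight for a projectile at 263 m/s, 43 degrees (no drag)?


T = 2*v0*sin(theta)/g = 2*263*sin(43°)/9.81 = 36.57 s

36.57 s


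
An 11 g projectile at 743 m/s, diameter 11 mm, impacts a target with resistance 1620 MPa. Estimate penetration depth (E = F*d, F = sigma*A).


A = pi*(d/2)^2 = pi*(11/2)^2 = 95.0332 mm^2
E = 0.5*m*v^2 = 0.5*0.011*743^2 = 3036.27 J
depth = E/(sigma*A) = 3036.27 J / (1620 MPa * 95.0332 mm^2) = 3036.27/(1620 * 95.0332) m = 0.019722 m ≈ 19.72 mm

19.72 mm


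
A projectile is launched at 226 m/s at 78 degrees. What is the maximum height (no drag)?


H = (v0*sin(theta))^2 / (2g) = (226*sin(78°))^2 / (2*9.81) = 2491 m

2491 m


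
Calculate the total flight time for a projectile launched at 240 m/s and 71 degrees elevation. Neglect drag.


T = 2*v0*sin(theta)/g = 2*240*sin(71°)/9.81 = 46.26 s

46.26 s


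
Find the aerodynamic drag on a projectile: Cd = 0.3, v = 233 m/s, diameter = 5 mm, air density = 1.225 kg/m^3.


A = pi*(d/2)^2 = pi*(5/2000)^2 = 1.96350e-05 m^2
Fd = 0.5*Cd*rho*A*v^2 = 0.5*0.3*1.225*1.96350e-05*233^2 = 0.1959 N

0.1959 N


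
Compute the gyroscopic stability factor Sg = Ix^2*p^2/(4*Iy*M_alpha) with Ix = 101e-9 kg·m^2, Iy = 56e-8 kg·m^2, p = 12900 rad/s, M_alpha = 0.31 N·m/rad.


Sg = Ix^2 * p^2 / (4 * Iy * M_alpha) = (101e-9)^2 * 12900^2 / (4 * 56e-8 * 0.31) = 2.445

2.445


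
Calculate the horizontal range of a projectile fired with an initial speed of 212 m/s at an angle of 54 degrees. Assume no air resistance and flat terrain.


R = v0^2 * sin(2*theta) / g = 212^2 * sin(2*54°) / 9.81 = 4357 m

4357 m


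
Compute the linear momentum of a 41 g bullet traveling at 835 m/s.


p = m*v = 0.041*835 = 34.23 kg·m/s

34.23 kg·m/s


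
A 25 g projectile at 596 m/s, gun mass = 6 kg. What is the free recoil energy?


v_r = m_p*v_p/m_gun = 0.025*596/6 = 2.48333 m/s, E_r = 0.5*m_gun*v_r^2 = 0.5*6*2.48333^2 = 18.5 J

18.5 J


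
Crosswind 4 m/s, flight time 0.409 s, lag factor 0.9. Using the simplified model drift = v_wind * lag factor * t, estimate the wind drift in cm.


drift = v_wind * lag * t = 4 * 0.9 * 0.409 = 1.4724 m ≈ 147.2 cm

147.2 cm


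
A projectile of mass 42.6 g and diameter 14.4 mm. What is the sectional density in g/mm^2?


SD = m/d^2 = 42.6/14.4^2 = 0.2054 g/mm^2

0.2054 g/mm^2


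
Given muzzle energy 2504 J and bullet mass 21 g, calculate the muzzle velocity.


v = sqrt(2*E/m) = sqrt(2*2504/0.021) = 488.3 m/s

488.3 m/s


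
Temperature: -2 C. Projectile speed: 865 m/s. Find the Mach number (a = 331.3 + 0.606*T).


a = 331.3 + 0.606*(-2) = 330.088 m/s
M = v/a = 865/330.088 = 2.621

2.621


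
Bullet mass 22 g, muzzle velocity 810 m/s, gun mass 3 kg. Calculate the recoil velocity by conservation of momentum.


v_recoil = m_p * v_p / m_gun = 0.022 * 810 / 3 = 5.94 m/s

5.94 m/s


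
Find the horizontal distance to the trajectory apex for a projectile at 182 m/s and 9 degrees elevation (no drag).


R = v0^2*sin(2*theta)/g = 182^2*sin(2*9°)/9.81 = 1043.41 m
apex_dist = R/2 = 1043.41/2 = 521.7 m

521.7 m


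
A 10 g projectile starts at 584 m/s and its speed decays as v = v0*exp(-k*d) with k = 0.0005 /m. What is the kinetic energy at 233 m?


v = v0*exp(-k*d) = 584*exp(-0.0005*233) = 519.778 m/s
E = 0.5*m*v^2 = 0.5*0.01*519.778^2 = 1351 J

1351 J


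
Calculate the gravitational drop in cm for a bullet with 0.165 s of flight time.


drop = 0.5*g*t^2 = 0.5*9.81*0.165^2 = 0.133539 m ≈ 13.35 cm

13.35 cm


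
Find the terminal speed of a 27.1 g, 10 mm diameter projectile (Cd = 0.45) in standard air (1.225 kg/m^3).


A = pi*(d/2)^2 = pi*(10/2000)^2 = 7.85398e-05 m^2
vt = sqrt(2mg/(Cd*rho*A)) = sqrt(2*0.0271*9.81/(0.45 * 1.225 * 7.85398e-05)) = 110.8 m/s

110.8 m/s


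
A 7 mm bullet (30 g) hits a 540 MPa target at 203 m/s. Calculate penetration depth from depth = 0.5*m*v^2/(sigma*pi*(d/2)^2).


A = pi*(d/2)^2 = pi*(7/2)^2 = 38.4845 mm^2
E = 0.5*m*v^2 = 0.5*0.03*203^2 = 618.135 J
depth = E/(sigma*A) = 618.135 J / (540 MPa * 38.4845 mm^2) = 618.135/(540 * 38.4845) m = 0.0297443 m ≈ 29.74 mm

29.74 mm


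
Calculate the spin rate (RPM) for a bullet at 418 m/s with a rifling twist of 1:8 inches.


twist_m = 8*0.0254 = 0.2032 m
spin = v/twist = 418/0.2032 = 2057.087 rev/s
RPM = spin*60 = 2057.087*60 ≈ 123425 RPM

123425 RPM


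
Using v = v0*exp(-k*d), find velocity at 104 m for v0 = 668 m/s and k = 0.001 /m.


v = v0*exp(-k*d) = 668*exp(-0.001*104) = 602 m/s

602 m/s


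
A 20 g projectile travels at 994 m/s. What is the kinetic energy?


E = 0.5*m*v^2 = 0.5*0.02*994^2 = 9880 J

9880 J


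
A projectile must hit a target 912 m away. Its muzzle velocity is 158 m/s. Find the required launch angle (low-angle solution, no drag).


sin(2*theta) = R*g/v0^2 = 912*9.81/158^2 = 0.358385, theta = arcsin(0.358385)/2 = 10.5°

10.5 degrees


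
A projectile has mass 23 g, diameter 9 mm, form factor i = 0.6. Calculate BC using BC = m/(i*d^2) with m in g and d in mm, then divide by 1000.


BC = m/(i*d^2*1000) = 23/(0.6 * 9^2 * 1000) = 0.0004733

0.0004733


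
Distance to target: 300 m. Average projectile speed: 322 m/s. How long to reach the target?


t = d/v = 300/322 = 0.9317 s

0.9317 s


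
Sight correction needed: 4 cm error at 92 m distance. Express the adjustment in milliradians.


1 mrad subtends 1 cm per 10 m of range, so adj = error_cm / (dist_m / 10) = 4 / (92/10) = 0.4348 mrad

0.4348 mrad


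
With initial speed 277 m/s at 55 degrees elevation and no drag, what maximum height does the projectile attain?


H = (v0*sin(theta))^2 / (2g) = (277*sin(55°))^2 / (2*9.81) = 2624 m

2624 m


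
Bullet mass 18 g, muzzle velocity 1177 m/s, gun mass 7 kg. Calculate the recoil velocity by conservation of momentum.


v_recoil = m_p * v_p / m_gun = 0.018 * 1177 / 7 = 3.027 m/s

3.027 m/s


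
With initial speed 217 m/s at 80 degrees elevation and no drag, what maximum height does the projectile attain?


H = (v0*sin(theta))^2 / (2g) = (217*sin(80°))^2 / (2*9.81) = 2328 m

2328 m


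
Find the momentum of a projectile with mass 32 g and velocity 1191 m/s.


p = m*v = 0.032*1191 = 38.11 kg·m/s

38.11 kg·m/s


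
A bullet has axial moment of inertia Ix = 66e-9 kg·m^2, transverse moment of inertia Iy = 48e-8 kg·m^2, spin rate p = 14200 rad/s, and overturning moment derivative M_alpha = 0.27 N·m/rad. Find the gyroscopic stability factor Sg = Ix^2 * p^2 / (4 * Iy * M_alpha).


Sg = Ix^2 * p^2 / (4 * Iy * M_alpha) = (66e-9)^2 * 14200^2 / (4 * 48e-8 * 0.27) = 1.694

1.694


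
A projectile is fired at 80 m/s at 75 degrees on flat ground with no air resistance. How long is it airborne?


T = 2*v0*sin(theta)/g = 2*80*sin(75°)/9.81 = 15.75 s

15.75 s


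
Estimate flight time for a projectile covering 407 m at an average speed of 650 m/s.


t = d/v = 407/650 = 0.6262 s

0.6262 s


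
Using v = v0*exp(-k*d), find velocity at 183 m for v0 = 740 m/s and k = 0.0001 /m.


v = v0*exp(-k*d) = 740*exp(-0.0001*183) = 726.6 m/s

726.6 m/s


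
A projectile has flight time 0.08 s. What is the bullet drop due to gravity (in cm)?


drop = 0.5*g*t^2 = 0.5*9.81*0.08^2 = 0.031392 m ≈ 3.139 cm

3.139 cm


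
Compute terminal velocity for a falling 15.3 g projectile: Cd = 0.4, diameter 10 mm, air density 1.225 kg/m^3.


A = pi*(d/2)^2 = pi*(10/2000)^2 = 7.85398e-05 m^2
vt = sqrt(2mg/(Cd*rho*A)) = sqrt(2*0.0153*9.81/(0.4 * 1.225 * 7.85398e-05)) = 88.32 m/s

88.32 m/s


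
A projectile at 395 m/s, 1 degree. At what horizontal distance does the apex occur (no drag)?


R = v0^2*sin(2*theta)/g = 395^2*sin(2*1°)/9.81 = 555.066 m
apex_dist = R/2 = 555.066/2 = 277.5 m

277.5 m


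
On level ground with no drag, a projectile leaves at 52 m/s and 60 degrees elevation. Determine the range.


R = v0^2 * sin(2*theta) / g = 52^2 * sin(2*60°) / 9.81 = 238.7 m

238.7 m


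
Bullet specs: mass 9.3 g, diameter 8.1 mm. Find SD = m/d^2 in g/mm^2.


SD = m/d^2 = 9.3/8.1^2 = 0.1417 g/mm^2

0.1417 g/mm^2


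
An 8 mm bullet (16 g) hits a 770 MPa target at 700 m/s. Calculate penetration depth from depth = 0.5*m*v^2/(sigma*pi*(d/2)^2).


A = pi*(d/2)^2 = pi*(8/2)^2 = 50.2655 mm^2
E = 0.5*m*v^2 = 0.5*0.016*700^2 = 3920 J
depth = E/(sigma*A) = 3920 J / (770 MPa * 50.2655 mm^2) = 3920/(770 * 50.2655) m = 0.10128 m ≈ 101.3 mm

101.3 mm


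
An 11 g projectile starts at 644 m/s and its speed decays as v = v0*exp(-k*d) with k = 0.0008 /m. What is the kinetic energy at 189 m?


v = v0*exp(-k*d) = 644*exp(-0.0008*189) = 553.631 m/s
E = 0.5*m*v^2 = 0.5*0.011*553.631^2 = 1686 J

1686 J


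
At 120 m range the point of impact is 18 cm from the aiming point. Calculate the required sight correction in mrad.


1 mrad subtends 1 cm per 10 m of range, so adj = error_cm / (dist_m / 10) = 18 / (120/10) = 1.5 mrad

1.5 mrad


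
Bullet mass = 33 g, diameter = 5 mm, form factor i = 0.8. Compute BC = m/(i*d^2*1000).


BC = m/(i*d^2*1000) = 33/(0.8 * 5^2 * 1000) = 0.00165

0.00165


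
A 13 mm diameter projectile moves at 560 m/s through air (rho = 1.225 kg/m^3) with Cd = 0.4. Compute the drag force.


A = pi*(d/2)^2 = pi*(13/2000)^2 = 1.32732e-04 m^2
Fd = 0.5*Cd*rho*A*v^2 = 0.5*0.4*1.225*1.32732e-04*560^2 = 10.2 N

10.2 N


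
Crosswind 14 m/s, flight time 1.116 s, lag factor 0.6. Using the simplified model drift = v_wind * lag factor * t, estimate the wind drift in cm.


drift = v_wind * lag * t = 14 * 0.6 * 1.116 = 9.3744 m ≈ 937.4 cm

937.4 cm


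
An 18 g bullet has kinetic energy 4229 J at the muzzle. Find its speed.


v = sqrt(2*E/m) = sqrt(2*4229/0.018) = 685.5 m/s

685.5 m/s


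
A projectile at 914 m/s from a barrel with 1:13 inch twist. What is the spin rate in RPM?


twist_m = 13*0.0254 = 0.3302 m
spin = v/twist = 914/0.3302 = 2768.019 rev/s
RPM = spin*60 = 2768.019*60 ≈ 166081 RPM

166081 RPM


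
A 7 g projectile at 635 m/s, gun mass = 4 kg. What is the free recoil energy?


v_r = m_p*v_p/m_gun = 0.007*635/4 = 1.11125 m/s, E_r = 0.5*m_gun*v_r^2 = 0.5*4*1.11125^2 = 2.47 J

2.47 J


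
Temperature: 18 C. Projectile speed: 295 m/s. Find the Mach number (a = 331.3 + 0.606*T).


a = 331.3 + 0.606*(18) = 342.208 m/s
M = v/a = 295/342.208 = 0.862

0.862


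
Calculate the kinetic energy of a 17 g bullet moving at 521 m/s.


E = 0.5*m*v^2 = 0.5*0.017*521^2 = 2307 J

2307 J


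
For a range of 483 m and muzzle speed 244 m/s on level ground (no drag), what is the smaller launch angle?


sin(2*theta) = R*g/v0^2 = 483*9.81/244^2 = 0.079586, theta = arcsin(0.079586)/2 = 2.282°

2.282 degrees


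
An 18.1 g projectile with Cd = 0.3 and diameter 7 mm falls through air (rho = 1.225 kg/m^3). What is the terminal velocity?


A = pi*(d/2)^2 = pi*(7/2000)^2 = 3.84845e-05 m^2
vt = sqrt(2mg/(Cd*rho*A)) = sqrt(2*0.0181*9.81/(0.3 * 1.225 * 3.84845e-05)) = 158.5 m/s

158.5 m/s


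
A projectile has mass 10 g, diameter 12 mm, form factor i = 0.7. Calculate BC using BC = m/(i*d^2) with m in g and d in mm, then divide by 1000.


BC = m/(i*d^2*1000) = 10/(0.7 * 12^2 * 1000) = 9.921e-05

9.921e-05


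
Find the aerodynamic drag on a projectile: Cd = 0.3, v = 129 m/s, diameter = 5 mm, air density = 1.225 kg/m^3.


A = pi*(d/2)^2 = pi*(5/2000)^2 = 1.96350e-05 m^2
Fd = 0.5*Cd*rho*A*v^2 = 0.5*0.3*1.225*1.96350e-05*129^2 = 0.06004 N

0.06004 N


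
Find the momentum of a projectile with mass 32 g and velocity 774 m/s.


p = m*v = 0.032*774 = 24.77 kg·m/s

24.77 kg·m/s


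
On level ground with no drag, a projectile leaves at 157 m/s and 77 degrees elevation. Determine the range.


R = v0^2 * sin(2*theta) / g = 157^2 * sin(2*77°) / 9.81 = 1101 m

1101 m


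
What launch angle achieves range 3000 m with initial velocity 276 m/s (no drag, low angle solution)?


sin(2*theta) = R*g/v0^2 = 3000*9.81/276^2 = 0.386342, theta = arcsin(0.386342)/2 = 11.36°

11.36 degrees


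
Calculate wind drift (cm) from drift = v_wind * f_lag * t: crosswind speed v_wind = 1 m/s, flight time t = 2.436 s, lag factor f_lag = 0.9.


drift = v_wind * lag * t = 1 * 0.9 * 2.436 = 2.1924 m ≈ 219.2 cm

219.2 cm


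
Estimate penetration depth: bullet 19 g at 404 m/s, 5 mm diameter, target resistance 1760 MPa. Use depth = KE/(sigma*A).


A = pi*(d/2)^2 = pi*(5/2)^2 = 19.635 mm^2
E = 0.5*m*v^2 = 0.5*0.019*404^2 = 1550.55 J
depth = E/(sigma*A) = 1550.55 J / (1760 MPa * 19.635 mm^2) = 1550.55/(1760 * 19.635) m = 0.0448687 m ≈ 44.87 mm

44.87 mm


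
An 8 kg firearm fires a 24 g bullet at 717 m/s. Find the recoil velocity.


v_recoil = m_p * v_p / m_gun = 0.024 * 717 / 8 = 2.151 m/s

2.151 m/s


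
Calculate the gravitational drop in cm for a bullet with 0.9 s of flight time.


drop = 0.5*g*t^2 = 0.5*9.81*0.9^2 = 3.97305 m ≈ 397.3 cm

397.3 cm


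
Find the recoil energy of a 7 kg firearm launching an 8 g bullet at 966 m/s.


v_r = m_p*v_p/m_gun = 0.008*966/7 = 1.104 m/s, E_r = 0.5*m_gun*v_r^2 = 0.5*7*1.104^2 = 4.266 J

4.266 J


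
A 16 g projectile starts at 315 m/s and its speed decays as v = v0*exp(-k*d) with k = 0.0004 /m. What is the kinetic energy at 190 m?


v = v0*exp(-k*d) = 315*exp(-0.0004*190) = 291.947 m/s
E = 0.5*m*v^2 = 0.5*0.016*291.947^2 = 681.9 J

681.9 J


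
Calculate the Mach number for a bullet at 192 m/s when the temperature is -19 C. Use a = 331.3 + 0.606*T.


a = 331.3 + 0.606*(-19) = 319.786 m/s
M = v/a = 192/319.786 = 0.6004

0.6004


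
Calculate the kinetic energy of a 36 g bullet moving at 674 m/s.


E = 0.5*m*v^2 = 0.5*0.036*674^2 = 8177 J

8177 J


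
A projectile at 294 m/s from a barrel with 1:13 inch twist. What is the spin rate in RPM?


twist_m = 13*0.0254 = 0.3302 m
spin = v/twist = 294/0.3302 = 890.3695 rev/s
RPM = spin*60 = 890.3695*60 ≈ 53422 RPM

53422 RPM


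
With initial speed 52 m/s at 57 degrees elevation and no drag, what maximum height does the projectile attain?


H = (v0*sin(theta))^2 / (2g) = (52*sin(57°))^2 / (2*9.81) = 96.94 m

96.94 m


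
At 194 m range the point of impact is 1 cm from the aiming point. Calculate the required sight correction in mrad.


1 mrad subtends 1 cm per 10 m of range, so adj = error_cm / (dist_m / 10) = 1 / (194/10) = 0.05155 mrad

0.05155 mrad


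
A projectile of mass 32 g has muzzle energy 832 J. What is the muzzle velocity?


v = sqrt(2*E/m) = sqrt(2*832/0.032) = 228 m/s

228 m/s


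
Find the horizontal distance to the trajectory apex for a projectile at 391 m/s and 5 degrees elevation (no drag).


R = v0^2*sin(2*theta)/g = 391^2*sin(2*5°)/9.81 = 2706.17 m
apex_dist = R/2 = 2706.17/2 = 1353 m

1353 m


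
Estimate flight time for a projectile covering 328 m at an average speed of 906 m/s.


t = d/v = 328/906 = 0.362 s

0.362 s


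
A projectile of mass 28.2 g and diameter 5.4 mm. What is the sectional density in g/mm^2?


SD = m/d^2 = 28.2/5.4^2 = 0.9671 g/mm^2

0.9671 g/mm^2


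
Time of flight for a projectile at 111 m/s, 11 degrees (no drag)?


T = 2*v0*sin(theta)/g = 2*111*sin(11°)/9.81 = 4.318 s

4.318 s


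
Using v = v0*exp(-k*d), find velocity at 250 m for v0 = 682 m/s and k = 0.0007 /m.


v = v0*exp(-k*d) = 682*exp(-0.0007*250) = 572.5 m/s

572.5 m/s


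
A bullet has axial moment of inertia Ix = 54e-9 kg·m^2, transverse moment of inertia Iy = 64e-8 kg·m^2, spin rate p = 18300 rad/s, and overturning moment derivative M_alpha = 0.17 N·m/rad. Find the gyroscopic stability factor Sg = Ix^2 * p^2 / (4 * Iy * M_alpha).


Sg = Ix^2 * p^2 / (4 * Iy * M_alpha) = (54e-9)^2 * 18300^2 / (4 * 64e-8 * 0.17) = 2.244

2.244


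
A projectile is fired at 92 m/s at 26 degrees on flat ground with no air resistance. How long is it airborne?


T = 2*v0*sin(theta)/g = 2*92*sin(26°)/9.81 = 8.222 s

8.222 s


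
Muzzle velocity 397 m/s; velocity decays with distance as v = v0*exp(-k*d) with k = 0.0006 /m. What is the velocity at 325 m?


v = v0*exp(-k*d) = 397*exp(-0.0006*325) = 326.7 m/s

326.7 m/s


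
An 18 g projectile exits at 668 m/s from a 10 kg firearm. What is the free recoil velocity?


v_recoil = m_p * v_p / m_gun = 0.018 * 668 / 10 = 1.202 m/s

1.202 m/s


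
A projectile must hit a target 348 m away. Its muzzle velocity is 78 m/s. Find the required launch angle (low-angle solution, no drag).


sin(2*theta) = R*g/v0^2 = 348*9.81/78^2 = 0.561124, theta = arcsin(0.561124)/2 = 17.07°

17.07 degrees


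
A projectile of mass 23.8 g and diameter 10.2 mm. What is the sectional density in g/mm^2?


SD = m/d^2 = 23.8/10.2^2 = 0.2288 g/mm^2

0.2288 g/mm^2


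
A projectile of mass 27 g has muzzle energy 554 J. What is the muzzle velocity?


v = sqrt(2*E/m) = sqrt(2*554/0.027) = 202.6 m/s

202.6 m/s


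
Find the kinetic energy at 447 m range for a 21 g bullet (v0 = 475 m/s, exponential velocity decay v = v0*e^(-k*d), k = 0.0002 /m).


v = v0*exp(-k*d) = 475*exp(-0.0002*447) = 434.378 m/s
E = 0.5*m*v^2 = 0.5*0.021*434.378^2 = 1981 J

1981 J


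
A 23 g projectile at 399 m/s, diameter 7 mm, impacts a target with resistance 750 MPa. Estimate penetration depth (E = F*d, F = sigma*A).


A = pi*(d/2)^2 = pi*(7/2)^2 = 38.4845 mm^2
E = 0.5*m*v^2 = 0.5*0.023*399^2 = 1830.81 J
depth = E/(sigma*A) = 1830.81 J / (750 MPa * 38.4845 mm^2) = 1830.81/(750 * 38.4845) m = 0.0634302 m ≈ 63.43 mm

63.43 mm


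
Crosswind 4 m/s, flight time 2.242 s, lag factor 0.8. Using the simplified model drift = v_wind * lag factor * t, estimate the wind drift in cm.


drift = v_wind * lag * t = 4 * 0.8 * 2.242 = 7.1744 m ≈ 717.4 cm

717.4 cm


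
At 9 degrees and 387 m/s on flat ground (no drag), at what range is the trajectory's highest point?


R = v0^2*sin(2*theta)/g = 387^2*sin(2*9°)/9.81 = 4717.75 m
apex_dist = R/2 = 4717.75/2 = 2359 m

2359 m


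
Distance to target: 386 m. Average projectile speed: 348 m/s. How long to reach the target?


t = d/v = 386/348 = 1.109 s

1.109 s


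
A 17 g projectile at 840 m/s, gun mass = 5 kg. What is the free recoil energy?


v_r = m_p*v_p/m_gun = 0.017*840/5 = 2.856 m/s, E_r = 0.5*m_gun*v_r^2 = 0.5*5*2.856^2 = 20.39 J

20.39 J


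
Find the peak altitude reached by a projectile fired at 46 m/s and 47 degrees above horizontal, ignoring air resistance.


H = (v0*sin(theta))^2 / (2g) = (46*sin(47°))^2 / (2*9.81) = 57.69 m

57.69 m


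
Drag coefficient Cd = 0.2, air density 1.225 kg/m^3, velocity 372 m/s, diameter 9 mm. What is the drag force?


A = pi*(d/2)^2 = pi*(9/2000)^2 = 6.36173e-05 m^2
Fd = 0.5*Cd*rho*A*v^2 = 0.5*0.2*1.225*6.36173e-05*372^2 = 1.078 N

1.078 N


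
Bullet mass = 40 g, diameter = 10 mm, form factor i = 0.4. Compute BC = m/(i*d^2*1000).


BC = m/(i*d^2*1000) = 40/(0.4 * 10^2 * 1000) = 0.001

0.001


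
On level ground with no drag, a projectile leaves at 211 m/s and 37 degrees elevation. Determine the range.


R = v0^2 * sin(2*theta) / g = 211^2 * sin(2*37°) / 9.81 = 4363 m

4363 m


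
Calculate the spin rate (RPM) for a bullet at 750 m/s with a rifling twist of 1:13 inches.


twist_m = 13*0.0254 = 0.3302 m
spin = v/twist = 750/0.3302 = 2271.351 rev/s
RPM = spin*60 = 2271.351*60 ≈ 136281 RPM

136281 RPM


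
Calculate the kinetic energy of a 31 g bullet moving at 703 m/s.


E = 0.5*m*v^2 = 0.5*0.031*703^2 = 7660 J

7660 J


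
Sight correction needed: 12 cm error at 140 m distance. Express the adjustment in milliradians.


1 mrad subtends 1 cm per 10 m of range, so adj = error_cm / (dist_m / 10) = 12 / (140/10) = 0.8571 mrad

0.8571 mrad


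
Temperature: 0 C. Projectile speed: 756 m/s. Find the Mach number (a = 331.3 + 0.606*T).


a = 331.3 + 0.606*(0) = 331.3 m/s
M = v/a = 756/331.3 = 2.282

2.282


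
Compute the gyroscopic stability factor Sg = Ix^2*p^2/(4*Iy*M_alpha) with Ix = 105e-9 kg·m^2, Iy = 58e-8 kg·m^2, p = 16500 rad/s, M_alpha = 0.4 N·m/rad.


Sg = Ix^2 * p^2 / (4 * Iy * M_alpha) = (105e-9)^2 * 16500^2 / (4 * 58e-8 * 0.4) = 3.234

3.234


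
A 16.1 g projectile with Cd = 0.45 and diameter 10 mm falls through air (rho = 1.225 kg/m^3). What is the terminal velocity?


A = pi*(d/2)^2 = pi*(10/2000)^2 = 7.85398e-05 m^2
vt = sqrt(2mg/(Cd*rho*A)) = sqrt(2*0.0161*9.81/(0.45 * 1.225 * 7.85398e-05)) = 85.42 m/s

85.42 m/s


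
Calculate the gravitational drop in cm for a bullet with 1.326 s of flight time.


drop = 0.5*g*t^2 = 0.5*9.81*1.326^2 = 8.62434 m ≈ 862.4 cm

862.4 cm


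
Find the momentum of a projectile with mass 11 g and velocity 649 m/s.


p = m*v = 0.011*649 = 7.139 kg·m/s

7.139 kg·m/s


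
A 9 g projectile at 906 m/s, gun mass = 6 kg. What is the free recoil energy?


v_r = m_p*v_p/m_gun = 0.009*906/6 = 1.359 m/s, E_r = 0.5*m_gun*v_r^2 = 0.5*6*1.359^2 = 5.541 J

5.541 J


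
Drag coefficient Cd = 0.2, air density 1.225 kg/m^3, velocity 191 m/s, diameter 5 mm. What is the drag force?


A = pi*(d/2)^2 = pi*(5/2000)^2 = 1.96350e-05 m^2
Fd = 0.5*Cd*rho*A*v^2 = 0.5*0.2*1.225*1.96350e-05*191^2 = 0.08775 N

0.08775 N


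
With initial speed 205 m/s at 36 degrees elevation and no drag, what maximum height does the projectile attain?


H = (v0*sin(theta))^2 / (2g) = (205*sin(36°))^2 / (2*9.81) = 740 m

740 m


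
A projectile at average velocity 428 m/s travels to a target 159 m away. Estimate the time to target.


t = d/v = 159/428 = 0.3715 s

0.3715 s


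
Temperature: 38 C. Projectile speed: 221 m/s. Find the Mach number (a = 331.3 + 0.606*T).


a = 331.3 + 0.606*(38) = 354.328 m/s
M = v/a = 221/354.328 = 0.6237

0.6237


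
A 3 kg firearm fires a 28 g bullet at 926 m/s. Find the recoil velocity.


v_recoil = m_p * v_p / m_gun = 0.028 * 926 / 3 = 8.643 m/s

8.643 m/s


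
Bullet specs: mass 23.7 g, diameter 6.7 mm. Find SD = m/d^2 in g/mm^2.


SD = m/d^2 = 23.7/6.7^2 = 0.528 g/mm^2

0.528 g/mm^2


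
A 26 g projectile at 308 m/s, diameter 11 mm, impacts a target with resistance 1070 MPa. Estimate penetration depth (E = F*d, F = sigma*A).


A = pi*(d/2)^2 = pi*(11/2)^2 = 95.0332 mm^2
E = 0.5*m*v^2 = 0.5*0.026*308^2 = 1233.23 J
depth = E/(sigma*A) = 1233.23 J / (1070 MPa * 95.0332 mm^2) = 1233.23/(1070 * 95.0332) m = 0.0121279 m ≈ 12.13 mm

12.13 mm


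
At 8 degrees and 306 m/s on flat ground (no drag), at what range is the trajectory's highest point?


R = v0^2*sin(2*theta)/g = 306^2*sin(2*8°)/9.81 = 2630.95 m
apex_dist = R/2 = 2630.95/2 = 1315 m

1315 m


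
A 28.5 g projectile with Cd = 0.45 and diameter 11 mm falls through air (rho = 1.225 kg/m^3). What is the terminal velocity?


A = pi*(d/2)^2 = pi*(11/2000)^2 = 9.50332e-05 m^2
vt = sqrt(2mg/(Cd*rho*A)) = sqrt(2*0.0285*9.81/(0.45 * 1.225 * 9.50332e-05)) = 103.3 m/s

103.3 m/s


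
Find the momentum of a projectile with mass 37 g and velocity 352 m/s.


p = m*v = 0.037*352 = 13.02 kg·m/s

13.02 kg·m/s


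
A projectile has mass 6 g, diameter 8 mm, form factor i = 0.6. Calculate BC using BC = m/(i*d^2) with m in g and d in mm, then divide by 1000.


BC = m/(i*d^2*1000) = 6/(0.6 * 8^2 * 1000) = 0.0001563

0.0001563


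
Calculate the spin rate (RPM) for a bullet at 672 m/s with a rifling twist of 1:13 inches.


twist_m = 13*0.0254 = 0.3302 m
spin = v/twist = 672/0.3302 = 2035.13 rev/s
RPM = spin*60 = 2035.13*60 ≈ 122108 RPM

122108 RPM


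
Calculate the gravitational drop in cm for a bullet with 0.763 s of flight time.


drop = 0.5*g*t^2 = 0.5*9.81*0.763^2 = 2.85554 m ≈ 285.6 cm

285.6 cm


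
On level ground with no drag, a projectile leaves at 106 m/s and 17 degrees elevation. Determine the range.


R = v0^2 * sin(2*theta) / g = 106^2 * sin(2*17°) / 9.81 = 640.5 m

640.5 m


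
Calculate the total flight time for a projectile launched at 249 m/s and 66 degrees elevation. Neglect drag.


T = 2*v0*sin(theta)/g = 2*249*sin(66°)/9.81 = 46.38 s

46.38 s


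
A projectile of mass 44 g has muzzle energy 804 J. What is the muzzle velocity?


v = sqrt(2*E/m) = sqrt(2*804/0.044) = 191.2 m/s

191.2 m/s


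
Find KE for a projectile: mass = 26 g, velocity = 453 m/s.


E = 0.5*m*v^2 = 0.5*0.026*453^2 = 2668 J

2668 J


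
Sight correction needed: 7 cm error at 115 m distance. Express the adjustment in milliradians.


1 mrad subtends 1 cm per 10 m of range, so adj = error_cm / (dist_m / 10) = 7 / (115/10) = 0.6087 mrad

0.6087 mrad


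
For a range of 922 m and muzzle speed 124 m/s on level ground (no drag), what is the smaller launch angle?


sin(2*theta) = R*g/v0^2 = 922*9.81/124^2 = 0.588243, theta = arcsin(0.588243)/2 = 18.02°

18.02 degrees


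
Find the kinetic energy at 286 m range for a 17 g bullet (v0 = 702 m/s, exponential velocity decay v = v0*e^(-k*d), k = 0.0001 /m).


v = v0*exp(-k*d) = 702*exp(-0.0001*286) = 682.207 m/s
E = 0.5*m*v^2 = 0.5*0.017*682.207^2 = 3956 J

3956 J


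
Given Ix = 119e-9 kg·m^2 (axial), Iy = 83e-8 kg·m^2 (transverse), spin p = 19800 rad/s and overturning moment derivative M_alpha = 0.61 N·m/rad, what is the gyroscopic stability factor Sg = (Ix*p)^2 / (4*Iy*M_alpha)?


Sg = Ix^2 * p^2 / (4 * Iy * M_alpha) = (119e-9)^2 * 19800^2 / (4 * 83e-8 * 0.61) = 2.741

2.741


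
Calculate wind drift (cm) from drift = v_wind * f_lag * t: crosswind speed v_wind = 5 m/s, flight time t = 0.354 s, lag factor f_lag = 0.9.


drift = v_wind * lag * t = 5 * 0.9 * 0.354 = 1.593 m ≈ 159.3 cm

159.3 cm


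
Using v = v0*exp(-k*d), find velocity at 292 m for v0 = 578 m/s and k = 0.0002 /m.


v = v0*exp(-k*d) = 578*exp(-0.0002*292) = 545.2 m/s

545.2 m/s


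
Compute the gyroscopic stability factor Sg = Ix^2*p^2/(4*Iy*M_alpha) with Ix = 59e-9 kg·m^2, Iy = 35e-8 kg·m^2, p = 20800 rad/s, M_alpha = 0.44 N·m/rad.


Sg = Ix^2 * p^2 / (4 * Iy * M_alpha) = (59e-9)^2 * 20800^2 / (4 * 35e-8 * 0.44) = 2.445

2.445


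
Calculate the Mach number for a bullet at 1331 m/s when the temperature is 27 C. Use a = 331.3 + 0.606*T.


a = 331.3 + 0.606*(27) = 347.662 m/s
M = v/a = 1331/347.662 = 3.828

3.828


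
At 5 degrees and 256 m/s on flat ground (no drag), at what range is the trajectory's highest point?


R = v0^2*sin(2*theta)/g = 256^2*sin(2*5°)/9.81 = 1160.06 m
apex_dist = R/2 = 1160.06/2 = 580 m

580 m


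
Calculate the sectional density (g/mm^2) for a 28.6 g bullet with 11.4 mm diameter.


SD = m/d^2 = 28.6/11.4^2 = 0.2201 g/mm^2

0.2201 g/mm^2


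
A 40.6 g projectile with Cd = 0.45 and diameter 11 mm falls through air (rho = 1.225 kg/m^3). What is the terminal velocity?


A = pi*(d/2)^2 = pi*(11/2000)^2 = 9.50332e-05 m^2
vt = sqrt(2mg/(Cd*rho*A)) = sqrt(2*0.0406*9.81/(0.45 * 1.225 * 9.50332e-05)) = 123.3 m/s

123.3 m/s


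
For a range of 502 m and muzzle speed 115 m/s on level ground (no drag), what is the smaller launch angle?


sin(2*theta) = R*g/v0^2 = 502*9.81/115^2 = 0.372372, theta = arcsin(0.372372)/2 = 10.93°

10.93 degrees


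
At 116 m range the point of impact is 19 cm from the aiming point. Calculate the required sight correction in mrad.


1 mrad subtends 1 cm per 10 m of range, so adj = error_cm / (dist_m / 10) = 19 / (116/10) = 1.638 mrad

1.638 mrad


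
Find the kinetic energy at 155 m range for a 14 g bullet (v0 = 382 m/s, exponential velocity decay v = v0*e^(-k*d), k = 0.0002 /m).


v = v0*exp(-k*d) = 382*exp(-0.0002*155) = 370.34 m/s
E = 0.5*m*v^2 = 0.5*0.014*370.34^2 = 960.1 J

960.1 J


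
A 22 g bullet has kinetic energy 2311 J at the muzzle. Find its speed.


v = sqrt(2*E/m) = sqrt(2*2311/0.022) = 458.4 m/s

458.4 m/s


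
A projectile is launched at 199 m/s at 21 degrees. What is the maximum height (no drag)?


H = (v0*sin(theta))^2 / (2g) = (199*sin(21°))^2 / (2*9.81) = 259.2 m

259.2 m


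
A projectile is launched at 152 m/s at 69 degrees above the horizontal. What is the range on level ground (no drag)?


R = v0^2 * sin(2*theta) / g = 152^2 * sin(2*69°) / 9.81 = 1576 m

1576 m


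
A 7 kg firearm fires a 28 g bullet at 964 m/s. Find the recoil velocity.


v_recoil = m_p * v_p / m_gun = 0.028 * 964 / 7 = 3.856 m/s

3.856 m/s


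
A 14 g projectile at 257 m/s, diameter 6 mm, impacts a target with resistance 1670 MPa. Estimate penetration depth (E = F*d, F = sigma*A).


A = pi*(d/2)^2 = pi*(6/2)^2 = 28.2743 mm^2
E = 0.5*m*v^2 = 0.5*0.014*257^2 = 462.343 J
depth = E/(sigma*A) = 462.343 J / (1670 MPa * 28.2743 mm^2) = 462.343/(1670 * 28.2743) m = 0.00979164 m ≈ 9.792 mm

9.792 mm


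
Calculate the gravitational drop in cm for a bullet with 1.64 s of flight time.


drop = 0.5*g*t^2 = 0.5*9.81*1.64^2 = 13.1925 m ≈ 1319 cm

1319 cm


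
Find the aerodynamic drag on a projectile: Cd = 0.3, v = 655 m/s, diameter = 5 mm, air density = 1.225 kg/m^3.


A = pi*(d/2)^2 = pi*(5/2000)^2 = 1.96350e-05 m^2
Fd = 0.5*Cd*rho*A*v^2 = 0.5*0.3*1.225*1.96350e-05*655^2 = 1.548 N

1.548 N


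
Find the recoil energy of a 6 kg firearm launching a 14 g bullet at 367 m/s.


v_r = m_p*v_p/m_gun = 0.014*367/6 = 0.856333 m/s, E_r = 0.5*m_gun*v_r^2 = 0.5*6*0.856333^2 = 2.2 J

2.2 J


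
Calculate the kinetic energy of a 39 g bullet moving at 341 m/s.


E = 0.5*m*v^2 = 0.5*0.039*341^2 = 2267 J

2267 J


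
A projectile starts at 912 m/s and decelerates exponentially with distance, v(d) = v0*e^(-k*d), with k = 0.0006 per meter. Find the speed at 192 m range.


v = v0*exp(-k*d) = 912*exp(-0.0006*192) = 812.8 m/s

812.8 m/s


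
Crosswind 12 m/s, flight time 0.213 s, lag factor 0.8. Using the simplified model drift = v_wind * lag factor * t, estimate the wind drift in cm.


drift = v_wind * lag * t = 12 * 0.8 * 0.213 = 2.0448 m ≈ 204.5 cm

204.5 cm


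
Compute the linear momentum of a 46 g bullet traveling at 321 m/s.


p = m*v = 0.046*321 = 14.77 kg·m/s

14.77 kg·m/s


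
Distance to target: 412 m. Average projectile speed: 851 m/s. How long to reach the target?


t = d/v = 412/851 = 0.4841 s

0.4841 s


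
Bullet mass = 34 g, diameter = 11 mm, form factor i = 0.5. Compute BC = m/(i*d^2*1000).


BC = m/(i*d^2*1000) = 34/(0.5 * 11^2 * 1000) = 0.000562

0.000562


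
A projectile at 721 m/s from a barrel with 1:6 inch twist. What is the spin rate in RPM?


twist_m = 6*0.0254 = 0.1524 m
spin = v/twist = 721/0.1524 = 4730.971 rev/s
RPM = spin*60 = 4730.971*60 ≈ 283858 RPM

283858 RPM


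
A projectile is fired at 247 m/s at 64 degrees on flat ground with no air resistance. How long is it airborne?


T = 2*v0*sin(theta)/g = 2*247*sin(64°)/9.81 = 45.26 s

45.26 s


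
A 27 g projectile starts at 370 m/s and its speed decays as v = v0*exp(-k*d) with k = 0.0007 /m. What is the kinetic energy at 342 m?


v = v0*exp(-k*d) = 370*exp(-0.0007*342) = 291.227 m/s
E = 0.5*m*v^2 = 0.5*0.027*291.227^2 = 1145 J

1145 J


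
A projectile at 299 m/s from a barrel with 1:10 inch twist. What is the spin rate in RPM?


twist_m = 10*0.0254 = 0.254 m
spin = v/twist = 299/0.254 = 1177.165 rev/s
RPM = spin*60 = 1177.165*60 ≈ 70630 RPM

70630 RPM


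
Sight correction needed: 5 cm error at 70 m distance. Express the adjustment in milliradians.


1 mrad subtends 1 cm per 10 m of range, so adj = error_cm / (dist_m / 10) = 5 / (70/10) = 0.7143 mrad

0.7143 mrad


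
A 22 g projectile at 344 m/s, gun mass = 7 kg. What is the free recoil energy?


v_r = m_p*v_p/m_gun = 0.022*344/7 = 1.08114 m/s, E_r = 0.5*m_gun*v_r^2 = 0.5*7*1.08114^2 = 4.091 J

4.091 J


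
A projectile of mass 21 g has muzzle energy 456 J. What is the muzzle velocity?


v = sqrt(2*E/m) = sqrt(2*456/0.021) = 208.4 m/s

208.4 m/s


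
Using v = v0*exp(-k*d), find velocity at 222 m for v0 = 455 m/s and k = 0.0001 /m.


v = v0*exp(-k*d) = 455*exp(-0.0001*222) = 445 m/s

445 m/s


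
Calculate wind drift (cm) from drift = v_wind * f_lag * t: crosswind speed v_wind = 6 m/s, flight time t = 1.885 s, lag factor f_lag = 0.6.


drift = v_wind * lag * t = 6 * 0.6 * 1.885 = 6.786 m ≈ 678.6 cm

678.6 cm


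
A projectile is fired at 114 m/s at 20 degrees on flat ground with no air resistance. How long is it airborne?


T = 2*v0*sin(theta)/g = 2*114*sin(20°)/9.81 = 7.949 s

7.949 s


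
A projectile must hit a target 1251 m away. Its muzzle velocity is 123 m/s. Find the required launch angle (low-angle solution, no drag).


sin(2*theta) = R*g/v0^2 = 1251*9.81/123^2 = 0.811178, theta = arcsin(0.811178)/2 = 27.11°

27.11 degrees


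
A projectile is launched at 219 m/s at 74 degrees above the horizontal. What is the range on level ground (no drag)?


R = v0^2 * sin(2*theta) / g = 219^2 * sin(2*74°) / 9.81 = 2591 m

2591 m


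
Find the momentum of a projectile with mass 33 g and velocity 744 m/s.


p = m*v = 0.033*744 = 24.55 kg·m/s

24.55 kg·m/s


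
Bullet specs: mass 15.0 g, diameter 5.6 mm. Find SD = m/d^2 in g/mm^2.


SD = m/d^2 = 15.0/5.6^2 = 0.4783 g/mm^2

0.4783 g/mm^2


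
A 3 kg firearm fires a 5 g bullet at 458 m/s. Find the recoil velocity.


v_recoil = m_p * v_p / m_gun = 0.005 * 458 / 3 = 0.7633 m/s

0.7633 m/s


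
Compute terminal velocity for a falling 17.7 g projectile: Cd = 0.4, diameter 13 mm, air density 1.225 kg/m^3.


A = pi*(d/2)^2 = pi*(13/2000)^2 = 1.32732e-04 m^2
vt = sqrt(2mg/(Cd*rho*A)) = sqrt(2*0.0177*9.81/(0.4 * 1.225 * 1.32732e-04)) = 73.07 m/s

73.07 m/s


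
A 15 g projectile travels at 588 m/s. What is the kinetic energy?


E = 0.5*m*v^2 = 0.5*0.015*588^2 = 2593 J

2593 J


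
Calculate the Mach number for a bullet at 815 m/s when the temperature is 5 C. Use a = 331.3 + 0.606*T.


a = 331.3 + 0.606*(5) = 334.33 m/s
M = v/a = 815/334.33 = 2.438

2.438


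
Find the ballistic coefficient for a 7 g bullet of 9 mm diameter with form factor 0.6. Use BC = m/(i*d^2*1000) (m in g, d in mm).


BC = m/(i*d^2*1000) = 7/(0.6 * 9^2 * 1000) = 0.000144

0.000144


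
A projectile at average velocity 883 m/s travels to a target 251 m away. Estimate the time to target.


t = d/v = 251/883 = 0.2843 s

0.2843 s


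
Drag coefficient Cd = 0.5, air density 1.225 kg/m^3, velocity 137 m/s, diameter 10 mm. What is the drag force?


A = pi*(d/2)^2 = pi*(10/2000)^2 = 7.85398e-05 m^2
Fd = 0.5*Cd*rho*A*v^2 = 0.5*0.5*1.225*7.85398e-05*137^2 = 0.4514 N

0.4514 N


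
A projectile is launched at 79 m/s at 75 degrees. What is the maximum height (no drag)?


H = (v0*sin(theta))^2 / (2g) = (79*sin(75°))^2 / (2*9.81) = 296.8 m

296.8 m


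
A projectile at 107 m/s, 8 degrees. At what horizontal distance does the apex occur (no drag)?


R = v0^2*sin(2*theta)/g = 107^2*sin(2*8°)/9.81 = 321.689 m
apex_dist = R/2 = 321.689/2 = 160.8 m

160.8 m


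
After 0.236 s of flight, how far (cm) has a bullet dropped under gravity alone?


drop = 0.5*g*t^2 = 0.5*9.81*0.236^2 = 0.273189 m ≈ 27.32 cm

27.32 cm


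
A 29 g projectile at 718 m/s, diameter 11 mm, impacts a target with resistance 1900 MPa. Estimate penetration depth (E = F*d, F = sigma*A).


A = pi*(d/2)^2 = pi*(11/2)^2 = 95.0332 mm^2
E = 0.5*m*v^2 = 0.5*0.029*718^2 = 7475.1 J
depth = E/(sigma*A) = 7475.1 J / (1900 MPa * 95.0332 mm^2) = 7475.1/(1900 * 95.0332) m = 0.0413988 m ≈ 41.4 mm

41.4 mm


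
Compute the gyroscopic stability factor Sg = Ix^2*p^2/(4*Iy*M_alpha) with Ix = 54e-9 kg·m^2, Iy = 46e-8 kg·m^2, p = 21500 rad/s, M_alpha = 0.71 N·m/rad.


Sg = Ix^2 * p^2 / (4 * Iy * M_alpha) = (54e-9)^2 * 21500^2 / (4 * 46e-8 * 0.71) = 1.032

1.032


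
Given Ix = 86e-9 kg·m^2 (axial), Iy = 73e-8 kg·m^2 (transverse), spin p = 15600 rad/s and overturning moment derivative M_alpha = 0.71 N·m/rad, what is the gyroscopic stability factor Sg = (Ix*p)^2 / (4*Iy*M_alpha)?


Sg = Ix^2 * p^2 / (4 * Iy * M_alpha) = (86e-9)^2 * 15600^2 / (4 * 73e-8 * 0.71) = 0.8682

0.8682


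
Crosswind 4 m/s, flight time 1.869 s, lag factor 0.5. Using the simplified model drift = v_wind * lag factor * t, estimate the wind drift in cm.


drift = v_wind * lag * t = 4 * 0.5 * 1.869 = 3.738 m ≈ 373.8 cm

373.8 cm


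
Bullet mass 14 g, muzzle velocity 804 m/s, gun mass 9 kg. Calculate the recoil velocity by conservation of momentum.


v_recoil = m_p * v_p / m_gun = 0.014 * 804 / 9 = 1.251 m/s

1.251 m/s


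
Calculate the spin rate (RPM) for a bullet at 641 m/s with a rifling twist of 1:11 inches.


twist_m = 11*0.0254 = 0.2794 m
spin = v/twist = 641/0.2794 = 2294.202 rev/s
RPM = spin*60 = 2294.202*60 ≈ 137652 RPM

137652 RPM


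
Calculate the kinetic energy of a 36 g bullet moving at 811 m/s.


E = 0.5*m*v^2 = 0.5*0.036*811^2 = 11839 J

11839 J


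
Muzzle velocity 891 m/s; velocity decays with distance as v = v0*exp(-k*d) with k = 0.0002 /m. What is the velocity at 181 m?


v = v0*exp(-k*d) = 891*exp(-0.0002*181) = 859.3 m/s

859.3 m/s


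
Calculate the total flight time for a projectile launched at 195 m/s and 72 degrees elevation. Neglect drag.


T = 2*v0*sin(theta)/g = 2*195*sin(72°)/9.81 = 37.81 s

37.81 s


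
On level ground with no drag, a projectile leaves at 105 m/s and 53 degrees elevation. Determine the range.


R = v0^2 * sin(2*theta) / g = 105^2 * sin(2*53°) / 9.81 = 1080 m

1080 m


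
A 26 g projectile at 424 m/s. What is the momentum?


p = m*v = 0.026*424 = 11.02 kg·m/s

11.02 kg·m/s


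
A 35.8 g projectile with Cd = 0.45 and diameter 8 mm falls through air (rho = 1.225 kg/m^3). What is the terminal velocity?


A = pi*(d/2)^2 = pi*(8/2000)^2 = 5.02655e-05 m^2
vt = sqrt(2mg/(Cd*rho*A)) = sqrt(2*0.0358*9.81/(0.45 * 1.225 * 5.02655e-05)) = 159.2 m/s

159.2 m/s


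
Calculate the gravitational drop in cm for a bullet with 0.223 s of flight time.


drop = 0.5*g*t^2 = 0.5*9.81*0.223^2 = 0.243921 m ≈ 24.39 cm

24.39 cm


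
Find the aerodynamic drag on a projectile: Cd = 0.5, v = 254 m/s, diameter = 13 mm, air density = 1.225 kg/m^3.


A = pi*(d/2)^2 = pi*(13/2000)^2 = 1.32732e-04 m^2
Fd = 0.5*Cd*rho*A*v^2 = 0.5*0.5*1.225*1.32732e-04*254^2 = 2.623 N

2.623 N


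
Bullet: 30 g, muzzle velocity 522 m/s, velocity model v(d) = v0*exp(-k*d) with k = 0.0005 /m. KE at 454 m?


v = v0*exp(-k*d) = 522*exp(-0.0005*454) = 415.993 m/s
E = 0.5*m*v^2 = 0.5*0.03*415.993^2 = 2596 J

2596 J


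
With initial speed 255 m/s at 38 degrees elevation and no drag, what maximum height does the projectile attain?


H = (v0*sin(theta))^2 / (2g) = (255*sin(38°))^2 / (2*9.81) = 1256 m

1256 m


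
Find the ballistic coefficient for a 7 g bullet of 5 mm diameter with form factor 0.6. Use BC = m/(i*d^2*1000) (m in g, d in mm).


BC = m/(i*d^2*1000) = 7/(0.6 * 5^2 * 1000) = 0.0004667

0.0004667


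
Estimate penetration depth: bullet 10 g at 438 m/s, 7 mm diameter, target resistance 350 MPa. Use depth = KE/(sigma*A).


A = pi*(d/2)^2 = pi*(7/2)^2 = 38.4845 mm^2
E = 0.5*m*v^2 = 0.5*0.01*438^2 = 959.22 J
depth = E/(sigma*A) = 959.22 J / (350 MPa * 38.4845 mm^2) = 959.22/(350 * 38.4845) m = 0.0712138 m ≈ 71.21 mm

71.21 mm


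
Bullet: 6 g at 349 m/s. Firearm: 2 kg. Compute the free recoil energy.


v_r = m_p*v_p/m_gun = 0.006*349/2 = 1.047 m/s, E_r = 0.5*m_gun*v_r^2 = 0.5*2*1.047^2 = 1.096 J

1.096 J


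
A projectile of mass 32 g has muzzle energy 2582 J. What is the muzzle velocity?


v = sqrt(2*E/m) = sqrt(2*2582/0.032) = 401.7 m/s

401.7 m/s
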